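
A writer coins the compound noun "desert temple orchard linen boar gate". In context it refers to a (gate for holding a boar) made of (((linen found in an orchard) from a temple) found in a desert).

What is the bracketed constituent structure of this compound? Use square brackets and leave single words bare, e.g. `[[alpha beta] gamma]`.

[[desert [temple [orchard linen]]] [boar gate]]

The outermost head in the paraphrase is "gate" (specifically "boar gate"), modified by "desert temple orchard linen".
Inside "desert temple orchard linen": head "linen" (specifically "temple orchard linen"), modifier "desert".
Inside "temple orchard linen": head "linen" (specifically "orchard linen"), modifier "temple".
Inside "orchard linen": head "linen", modifier "orchard".
Inside "boar gate": head "gate", modifier "boar".
So the structure is [[desert [temple [orchard linen]]] [boar gate]].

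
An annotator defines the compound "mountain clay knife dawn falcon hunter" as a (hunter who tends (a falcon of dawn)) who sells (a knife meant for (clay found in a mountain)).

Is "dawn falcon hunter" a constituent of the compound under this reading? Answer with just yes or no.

yes

The paraphrase groups the words so that "dawn falcon hunter" is one unit: it corresponds to a single parenthesized sub-phrase.
The full structure is [[[mountain clay] knife] [[dawn falcon] hunter]], in which [dawn falcon hunter] is a constituent.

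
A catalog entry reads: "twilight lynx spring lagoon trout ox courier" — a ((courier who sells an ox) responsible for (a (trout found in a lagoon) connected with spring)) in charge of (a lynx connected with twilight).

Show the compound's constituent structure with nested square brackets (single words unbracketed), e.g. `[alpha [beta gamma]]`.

The outermost head in the paraphrase is "courier" (specifically "spring lagoon trout ox courier"), modified by "twilight lynx".
Within "twilight lynx", the head is "lynx" and the modifier is "twilight".
Within "spring lagoon trout ox courier", the head is "courier" (specifically "ox courier") and the modifier is "spring lagoon trout".
Within "spring lagoon trout", the head is "trout" (specifically "lagoon trout") and the modifier is "spring".
Within "lagoon trout", the head is "trout" and the modifier is "lagoon".
Within "ox courier", the head is "courier" and the modifier is "ox".
Assembled: [[twilight lynx] [[spring [lagoon trout]] [ox courier]]].

[[twilight lynx] [[spring [lagoon trout]] [ox courier]]]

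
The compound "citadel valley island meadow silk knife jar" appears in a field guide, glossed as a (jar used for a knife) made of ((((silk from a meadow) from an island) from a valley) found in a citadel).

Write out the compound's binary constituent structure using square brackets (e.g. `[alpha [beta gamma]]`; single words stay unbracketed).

Overall it is a kind of jar (specifically "knife jar"); the modifier is "citadel valley island meadow silk".
Inside "citadel valley island meadow silk": head "silk" (specifically "valley island meadow silk"), modifier "citadel".
Inside "valley island meadow silk": head "silk" (specifically "island meadow silk"), modifier "valley".
Inside "island meadow silk": head "silk" (specifically "meadow silk"), modifier "island".
Inside "meadow silk": head "silk", modifier "meadow".
Inside "knife jar": head "jar", modifier "knife".
Assembled: [[citadel [valley [island [meadow silk]]]] [knife jar]].

[[citadel [valley [island [meadow silk]]]] [knife jar]]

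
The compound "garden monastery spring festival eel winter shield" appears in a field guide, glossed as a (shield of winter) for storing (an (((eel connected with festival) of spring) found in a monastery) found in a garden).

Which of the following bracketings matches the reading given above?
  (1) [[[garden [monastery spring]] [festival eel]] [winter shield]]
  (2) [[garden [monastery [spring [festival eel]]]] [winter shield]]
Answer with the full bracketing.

[[garden [monastery [spring [festival eel]]]] [winter shield]]

The paraphrase's head is the "shield" part ("winter shield"); its modifier is "garden monastery spring festival eel".
That top-level split, carried through the inner groups, gives [[garden [monastery [spring [festival eel]]]] [winter shield]].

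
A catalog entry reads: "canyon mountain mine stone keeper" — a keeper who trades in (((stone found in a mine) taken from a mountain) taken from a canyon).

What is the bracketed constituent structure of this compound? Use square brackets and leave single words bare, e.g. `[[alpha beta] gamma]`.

Whole compound: head "keeper", modifier "canyon mountain mine stone".
Within "canyon mountain mine stone", the head is "stone" (specifically "mountain mine stone") and the modifier is "canyon".
Within "mountain mine stone", the head is "stone" (specifically "mine stone") and the modifier is "mountain".
Within "mine stone", the head is "stone" and the modifier is "mine".
Assembled: [[canyon [mountain [mine stone]]] keeper].

[[canyon [mountain [mine stone]]] keeper]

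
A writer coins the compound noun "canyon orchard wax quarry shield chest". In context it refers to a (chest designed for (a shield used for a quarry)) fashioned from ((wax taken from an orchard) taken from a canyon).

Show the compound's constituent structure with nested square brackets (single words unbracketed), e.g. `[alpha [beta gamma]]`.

[[canyon [orchard wax]] [[quarry shield] chest]]

At the top level: head "chest" (specifically "quarry shield chest"); modifier "canyon orchard wax".
Inside "canyon orchard wax": head "wax" (specifically "orchard wax"), modifier "canyon".
Inside "orchard wax": head "wax", modifier "orchard".
Inside "quarry shield chest": head "chest", modifier "quarry shield".
Inside "quarry shield": head "shield", modifier "quarry".
Assembled: [[canyon [orchard wax]] [[quarry shield] chest]].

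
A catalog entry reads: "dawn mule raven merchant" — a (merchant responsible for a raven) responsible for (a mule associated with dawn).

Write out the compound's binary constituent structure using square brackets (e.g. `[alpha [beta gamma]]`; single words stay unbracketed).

[[dawn mule] [raven merchant]]

Overall it is a kind of merchant (specifically "raven merchant"); the modifier is "dawn mule".
Inside "dawn mule": head "mule", modifier "dawn".
Inside "raven merchant": head "merchant", modifier "raven".
Putting it together: [[dawn mule] [raven merchant]].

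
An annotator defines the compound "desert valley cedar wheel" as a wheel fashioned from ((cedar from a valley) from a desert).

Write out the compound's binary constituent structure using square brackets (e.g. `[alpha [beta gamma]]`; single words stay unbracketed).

Whole compound: head "wheel", modifier "desert valley cedar".
Inside "desert valley cedar": head "cedar" (specifically "valley cedar"), modifier "desert".
Inside "valley cedar": head "cedar", modifier "valley".
So the structure is [[desert [valley cedar]] wheel].

[[desert [valley cedar]] wheel]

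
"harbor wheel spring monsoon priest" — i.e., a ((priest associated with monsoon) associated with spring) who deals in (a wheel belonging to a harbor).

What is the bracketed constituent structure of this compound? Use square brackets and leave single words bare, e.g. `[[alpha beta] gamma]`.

[[harbor wheel] [spring [monsoon priest]]]

The outermost head in the paraphrase is "priest" (specifically "spring monsoon priest"), modified by "harbor wheel".
"harbor wheel" → head "wheel", modifier "harbor".
"spring monsoon priest" → head "priest" (specifically "monsoon priest"), modifier "spring".
"monsoon priest" → head "priest", modifier "monsoon".
So the structure is [[harbor wheel] [spring [monsoon priest]]].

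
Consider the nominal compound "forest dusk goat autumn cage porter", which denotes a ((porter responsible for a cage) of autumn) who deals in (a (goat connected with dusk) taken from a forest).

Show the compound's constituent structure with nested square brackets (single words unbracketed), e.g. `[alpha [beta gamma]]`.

The outermost head in the paraphrase is "porter" (specifically "autumn cage porter"), modified by "forest dusk goat".
"forest dusk goat" → head "goat" (specifically "dusk goat"), modifier "forest".
"dusk goat" → head "goat", modifier "dusk".
"autumn cage porter" → head "porter" (specifically "cage porter"), modifier "autumn".
"cage porter" → head "porter", modifier "cage".
Putting it together: [[forest [dusk goat]] [autumn [cage porter]]].

[[forest [dusk goat]] [autumn [cage porter]]]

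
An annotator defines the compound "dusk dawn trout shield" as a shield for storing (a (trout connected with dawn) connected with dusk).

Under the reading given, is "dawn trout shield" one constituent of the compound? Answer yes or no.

The top-level split is [dusk dawn trout] [shield]; the full structure is [[dusk [dawn trout]] shield].
"dawn trout shield" straddles a constituent boundary, so it is not a single unit.

no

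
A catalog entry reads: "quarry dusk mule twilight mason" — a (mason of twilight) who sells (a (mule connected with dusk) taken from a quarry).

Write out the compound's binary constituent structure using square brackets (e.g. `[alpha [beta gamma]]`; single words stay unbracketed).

Overall it is a kind of mason (specifically "twilight mason"); the modifier is "quarry dusk mule".
Within "quarry dusk mule", the head is "mule" (specifically "dusk mule") and the modifier is "quarry".
Within "dusk mule", the head is "mule" and the modifier is "dusk".
Within "twilight mason", the head is "mason" and the modifier is "twilight".
Assembled: [[quarry [dusk mule]] [twilight mason]].

[[quarry [dusk mule]] [twilight mason]]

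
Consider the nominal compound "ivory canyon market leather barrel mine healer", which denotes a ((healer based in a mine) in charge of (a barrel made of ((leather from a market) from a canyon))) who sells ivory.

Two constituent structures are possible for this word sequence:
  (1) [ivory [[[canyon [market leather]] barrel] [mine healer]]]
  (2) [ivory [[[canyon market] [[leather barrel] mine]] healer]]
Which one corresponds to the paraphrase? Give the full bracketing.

[ivory [[[canyon [market leather]] barrel] [mine healer]]]

The paraphrase's head is the "healer" part ("canyon market leather barrel mine healer"); its modifier is "ivory".
That top-level split, carried through the inner groups, gives [ivory [[[canyon [market leather]] barrel] [mine healer]]].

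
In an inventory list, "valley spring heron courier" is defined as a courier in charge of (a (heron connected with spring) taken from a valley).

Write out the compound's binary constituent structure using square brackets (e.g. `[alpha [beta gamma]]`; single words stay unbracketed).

The outermost head in the paraphrase is "courier", modified by "valley spring heron".
"valley spring heron" → head "heron" (specifically "spring heron"), modifier "valley".
"spring heron" → head "heron", modifier "spring".
So the structure is [[valley [spring heron]] courier].

[[valley [spring heron]] courier]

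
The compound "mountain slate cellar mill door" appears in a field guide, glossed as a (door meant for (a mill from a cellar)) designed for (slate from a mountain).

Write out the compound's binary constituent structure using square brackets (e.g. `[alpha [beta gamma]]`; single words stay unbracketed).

Overall it is a kind of door (specifically "cellar mill door"); the modifier is "mountain slate".
Within "mountain slate", the head is "slate" and the modifier is "mountain".
Within "cellar mill door", the head is "door" and the modifier is "cellar mill".
Within "cellar mill", the head is "mill" and the modifier is "cellar".
So the structure is [[mountain slate] [[cellar mill] door]].

[[mountain slate] [[cellar mill] door]]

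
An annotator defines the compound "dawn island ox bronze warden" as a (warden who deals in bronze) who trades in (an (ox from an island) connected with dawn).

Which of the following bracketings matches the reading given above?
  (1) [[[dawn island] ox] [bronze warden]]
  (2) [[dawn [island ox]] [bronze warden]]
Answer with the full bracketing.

The paraphrase's head is the "warden" part ("bronze warden"); its modifier is "dawn island ox".
That top-level split, carried through the inner groups, gives [[dawn [island ox]] [bronze warden]].

[[dawn [island ox]] [bronze warden]]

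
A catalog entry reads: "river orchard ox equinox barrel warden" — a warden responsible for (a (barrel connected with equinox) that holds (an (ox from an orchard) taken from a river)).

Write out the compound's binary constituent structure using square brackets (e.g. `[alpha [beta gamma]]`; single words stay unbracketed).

The outermost head in the paraphrase is "warden", modified by "river orchard ox equinox barrel".
"river orchard ox equinox barrel" → head "barrel" (specifically "equinox barrel"), modifier "river orchard ox".
"river orchard ox" → head "ox" (specifically "orchard ox"), modifier "river".
"orchard ox" → head "ox", modifier "orchard".
"equinox barrel" → head "barrel", modifier "equinox".
Assembled: [[[river [orchard ox]] [equinox barrel]] warden].

[[[river [orchard ox]] [equinox barrel]] warden]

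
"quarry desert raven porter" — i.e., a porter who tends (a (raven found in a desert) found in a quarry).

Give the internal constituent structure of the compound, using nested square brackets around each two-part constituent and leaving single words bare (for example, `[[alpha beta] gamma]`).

The outermost head in the paraphrase is "porter", modified by "quarry desert raven".
Inside "quarry desert raven": head "raven" (specifically "desert raven"), modifier "quarry".
Inside "desert raven": head "raven", modifier "desert".
So the structure is [[quarry [desert raven]] porter].

[[quarry [desert raven]] porter]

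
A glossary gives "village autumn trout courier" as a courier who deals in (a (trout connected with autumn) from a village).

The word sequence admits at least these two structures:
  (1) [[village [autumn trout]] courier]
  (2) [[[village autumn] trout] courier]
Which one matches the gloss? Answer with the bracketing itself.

The paraphrase's head is the "courier" part ("courier"); its modifier is "village autumn trout".
That top-level split, carried through the inner groups, gives [[village [autumn trout]] courier].

[[village [autumn trout]] courier]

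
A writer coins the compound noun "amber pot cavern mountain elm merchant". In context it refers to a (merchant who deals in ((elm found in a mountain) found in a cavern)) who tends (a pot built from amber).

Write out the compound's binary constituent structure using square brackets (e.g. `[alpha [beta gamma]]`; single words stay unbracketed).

[[amber pot] [[cavern [mountain elm]] merchant]]

Overall it is a kind of merchant (specifically "cavern mountain elm merchant"); the modifier is "amber pot".
"amber pot" → head "pot", modifier "amber".
"cavern mountain elm merchant" → head "merchant", modifier "cavern mountain elm".
"cavern mountain elm" → head "elm" (specifically "mountain elm"), modifier "cavern".
"mountain elm" → head "elm", modifier "mountain".
So the structure is [[amber pot] [[cavern [mountain elm]] merchant]].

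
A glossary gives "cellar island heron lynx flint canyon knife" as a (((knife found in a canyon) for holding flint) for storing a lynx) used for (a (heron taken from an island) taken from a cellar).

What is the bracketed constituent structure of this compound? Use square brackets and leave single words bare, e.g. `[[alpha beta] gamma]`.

[[cellar [island heron]] [lynx [flint [canyon knife]]]]

The outermost head in the paraphrase is "knife" (specifically "lynx flint canyon knife"), modified by "cellar island heron".
"cellar island heron" → head "heron" (specifically "island heron"), modifier "cellar".
"island heron" → head "heron", modifier "island".
"lynx flint canyon knife" → head "knife" (specifically "flint canyon knife"), modifier "lynx".
"flint canyon knife" → head "knife" (specifically "canyon knife"), modifier "flint".
"canyon knife" → head "knife", modifier "canyon".
Assembled: [[cellar [island heron]] [lynx [flint [canyon knife]]]].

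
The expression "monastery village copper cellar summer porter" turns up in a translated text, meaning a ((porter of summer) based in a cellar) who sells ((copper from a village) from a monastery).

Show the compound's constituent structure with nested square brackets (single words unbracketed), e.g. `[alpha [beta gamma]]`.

[[monastery [village copper]] [cellar [summer porter]]]

Overall it is a kind of porter (specifically "cellar summer porter"); the modifier is "monastery village copper".
Inside "monastery village copper": head "copper" (specifically "village copper"), modifier "monastery".
Inside "village copper": head "copper", modifier "village".
Inside "cellar summer porter": head "porter" (specifically "summer porter"), modifier "cellar".
Inside "summer porter": head "porter", modifier "summer".
So the structure is [[monastery [village copper]] [cellar [summer porter]]].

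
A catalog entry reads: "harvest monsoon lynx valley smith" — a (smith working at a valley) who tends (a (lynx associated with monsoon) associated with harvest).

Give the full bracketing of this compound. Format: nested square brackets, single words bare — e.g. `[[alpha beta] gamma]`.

Overall it is a kind of smith (specifically "valley smith"); the modifier is "harvest monsoon lynx".
Inside "harvest monsoon lynx": head "lynx" (specifically "monsoon lynx"), modifier "harvest".
Inside "monsoon lynx": head "lynx", modifier "monsoon".
Inside "valley smith": head "smith", modifier "valley".
Putting it together: [[harvest [monsoon lynx]] [valley smith]].

[[harvest [monsoon lynx]] [valley smith]]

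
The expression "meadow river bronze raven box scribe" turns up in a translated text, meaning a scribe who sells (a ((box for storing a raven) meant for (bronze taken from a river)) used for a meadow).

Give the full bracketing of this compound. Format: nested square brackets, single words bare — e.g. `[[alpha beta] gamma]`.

[[meadow [[river bronze] [raven box]]] scribe]

Whole compound: head "scribe", modifier "meadow river bronze raven box".
Inside "meadow river bronze raven box": head "box" (specifically "river bronze raven box"), modifier "meadow".
Inside "river bronze raven box": head "box" (specifically "raven box"), modifier "river bronze".
Inside "river bronze": head "bronze", modifier "river".
Inside "raven box": head "box", modifier "raven".
Putting it together: [[meadow [[river bronze] [raven box]]] scribe].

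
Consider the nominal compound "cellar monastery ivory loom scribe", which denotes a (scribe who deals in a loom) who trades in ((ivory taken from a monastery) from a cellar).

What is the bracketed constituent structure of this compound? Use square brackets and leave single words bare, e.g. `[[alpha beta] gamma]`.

Overall it is a kind of scribe (specifically "loom scribe"); the modifier is "cellar monastery ivory".
Within "cellar monastery ivory", the head is "ivory" (specifically "monastery ivory") and the modifier is "cellar".
Within "monastery ivory", the head is "ivory" and the modifier is "monastery".
Within "loom scribe", the head is "scribe" and the modifier is "loom".
So the structure is [[cellar [monastery ivory]] [loom scribe]].

[[cellar [monastery ivory]] [loom scribe]]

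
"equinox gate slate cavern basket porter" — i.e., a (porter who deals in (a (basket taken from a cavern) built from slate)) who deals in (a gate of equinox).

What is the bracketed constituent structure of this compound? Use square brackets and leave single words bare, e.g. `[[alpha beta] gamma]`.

Overall it is a kind of porter (specifically "slate cavern basket porter"); the modifier is "equinox gate".
"equinox gate" → head "gate", modifier "equinox".
"slate cavern basket porter" → head "porter", modifier "slate cavern basket".
"slate cavern basket" → head "basket" (specifically "cavern basket"), modifier "slate".
"cavern basket" → head "basket", modifier "cavern".
Putting it together: [[equinox gate] [[slate [cavern basket]] porter]].

[[equinox gate] [[slate [cavern basket]] porter]]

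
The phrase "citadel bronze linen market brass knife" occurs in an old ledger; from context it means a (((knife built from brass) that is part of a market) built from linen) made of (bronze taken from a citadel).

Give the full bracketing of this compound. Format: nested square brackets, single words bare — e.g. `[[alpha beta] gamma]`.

Whole compound: head "knife" (specifically "linen market brass knife"), modifier "citadel bronze".
"citadel bronze" → head "bronze", modifier "citadel".
"linen market brass knife" → head "knife" (specifically "market brass knife"), modifier "linen".
"market brass knife" → head "knife" (specifically "brass knife"), modifier "market".
"brass knife" → head "knife", modifier "brass".
So the structure is [[citadel bronze] [linen [market [brass knife]]]].

[[citadel bronze] [linen [market [brass knife]]]]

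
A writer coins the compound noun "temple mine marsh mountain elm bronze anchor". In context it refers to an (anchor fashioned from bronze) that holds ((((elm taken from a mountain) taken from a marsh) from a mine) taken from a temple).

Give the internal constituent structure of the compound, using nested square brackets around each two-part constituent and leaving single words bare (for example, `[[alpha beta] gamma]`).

At the top level: head "anchor" (specifically "bronze anchor"); modifier "temple mine marsh mountain elm".
Inside "temple mine marsh mountain elm": head "elm" (specifically "mine marsh mountain elm"), modifier "temple".
Inside "mine marsh mountain elm": head "elm" (specifically "marsh mountain elm"), modifier "mine".
Inside "marsh mountain elm": head "elm" (specifically "mountain elm"), modifier "marsh".
Inside "mountain elm": head "elm", modifier "mountain".
Inside "bronze anchor": head "anchor", modifier "bronze".
Assembled: [[temple [mine [marsh [mountain elm]]]] [bronze anchor]].

[[temple [mine [marsh [mountain elm]]]] [bronze anchor]]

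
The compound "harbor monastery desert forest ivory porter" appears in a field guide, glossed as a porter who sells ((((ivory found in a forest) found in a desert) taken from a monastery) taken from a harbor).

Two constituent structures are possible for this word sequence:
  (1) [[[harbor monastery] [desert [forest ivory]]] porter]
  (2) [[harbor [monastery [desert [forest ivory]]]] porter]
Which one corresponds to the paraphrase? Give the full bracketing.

[[harbor [monastery [desert [forest ivory]]]] porter]

The paraphrase's head is the "porter" part ("porter"); its modifier is "harbor monastery desert forest ivory".
That top-level split, carried through the inner groups, gives [[harbor [monastery [desert [forest ivory]]]] porter].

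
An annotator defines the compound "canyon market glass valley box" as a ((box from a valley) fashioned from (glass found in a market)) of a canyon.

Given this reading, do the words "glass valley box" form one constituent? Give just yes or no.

no

The top-level split is [canyon] [market glass valley box]; the full structure is [canyon [[market glass] [valley box]]].
"glass valley box" straddles a constituent boundary, so it is not a single unit.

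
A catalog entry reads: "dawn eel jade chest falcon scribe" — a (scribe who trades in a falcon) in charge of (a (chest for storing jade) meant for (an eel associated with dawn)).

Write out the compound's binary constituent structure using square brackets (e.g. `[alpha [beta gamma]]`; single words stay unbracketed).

Whole compound: head "scribe" (specifically "falcon scribe"), modifier "dawn eel jade chest".
"dawn eel jade chest" → head "chest" (specifically "jade chest"), modifier "dawn eel".
"dawn eel" → head "eel", modifier "dawn".
"jade chest" → head "chest", modifier "jade".
"falcon scribe" → head "scribe", modifier "falcon".
So the structure is [[[dawn eel] [jade chest]] [falcon scribe]].

[[[dawn eel] [jade chest]] [falcon scribe]]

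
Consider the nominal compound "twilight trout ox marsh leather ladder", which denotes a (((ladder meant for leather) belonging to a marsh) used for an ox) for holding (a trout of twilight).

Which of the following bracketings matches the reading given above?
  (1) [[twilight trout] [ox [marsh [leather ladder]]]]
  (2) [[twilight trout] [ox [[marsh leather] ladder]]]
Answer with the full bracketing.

[[twilight trout] [ox [marsh [leather ladder]]]]

The paraphrase's head is the "ladder" part ("ox marsh leather ladder"); its modifier is "twilight trout".
That top-level split, carried through the inner groups, gives [[twilight trout] [ox [marsh [leather ladder]]]].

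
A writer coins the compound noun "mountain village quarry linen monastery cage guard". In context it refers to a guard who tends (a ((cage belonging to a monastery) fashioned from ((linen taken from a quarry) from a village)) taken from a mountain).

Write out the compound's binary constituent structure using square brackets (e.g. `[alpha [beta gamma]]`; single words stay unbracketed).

[[mountain [[village [quarry linen]] [monastery cage]]] guard]

Overall it is a kind of guard; the modifier is "mountain village quarry linen monastery cage".
"mountain village quarry linen monastery cage" → head "cage" (specifically "village quarry linen monastery cage"), modifier "mountain".
"village quarry linen monastery cage" → head "cage" (specifically "monastery cage"), modifier "village quarry linen".
"village quarry linen" → head "linen" (specifically "quarry linen"), modifier "village".
"quarry linen" → head "linen", modifier "quarry".
"monastery cage" → head "cage", modifier "monastery".
So the structure is [[mountain [[village [quarry linen]] [monastery cage]]] guard].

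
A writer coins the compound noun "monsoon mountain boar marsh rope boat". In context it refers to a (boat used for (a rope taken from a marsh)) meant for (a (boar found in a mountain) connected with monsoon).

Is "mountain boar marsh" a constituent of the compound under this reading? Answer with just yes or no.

The top-level split is [monsoon mountain boar] [marsh rope boat]; the full structure is [[monsoon [mountain boar]] [[marsh rope] boat]].
"mountain boar marsh" straddles a constituent boundary, so it is not a single unit.

no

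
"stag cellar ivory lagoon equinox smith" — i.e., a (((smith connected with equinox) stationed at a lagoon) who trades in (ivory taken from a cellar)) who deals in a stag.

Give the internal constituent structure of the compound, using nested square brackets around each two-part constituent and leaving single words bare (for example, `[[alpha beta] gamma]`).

[stag [[cellar ivory] [lagoon [equinox smith]]]]

Overall it is a kind of smith (specifically "cellar ivory lagoon equinox smith"); the modifier is "stag".
"cellar ivory lagoon equinox smith" → head "smith" (specifically "lagoon equinox smith"), modifier "cellar ivory".
"cellar ivory" → head "ivory", modifier "cellar".
"lagoon equinox smith" → head "smith" (specifically "equinox smith"), modifier "lagoon".
"equinox smith" → head "smith", modifier "equinox".
Putting it together: [stag [[cellar ivory] [lagoon [equinox smith]]]].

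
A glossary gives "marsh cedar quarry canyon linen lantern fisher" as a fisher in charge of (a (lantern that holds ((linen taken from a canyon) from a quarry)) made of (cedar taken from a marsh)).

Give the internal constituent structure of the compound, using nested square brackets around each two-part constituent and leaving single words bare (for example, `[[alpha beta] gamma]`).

Overall it is a kind of fisher; the modifier is "marsh cedar quarry canyon linen lantern".
Inside "marsh cedar quarry canyon linen lantern": head "lantern" (specifically "quarry canyon linen lantern"), modifier "marsh cedar".
Inside "marsh cedar": head "cedar", modifier "marsh".
Inside "quarry canyon linen lantern": head "lantern", modifier "quarry canyon linen".
Inside "quarry canyon linen": head "linen" (specifically "canyon linen"), modifier "quarry".
Inside "canyon linen": head "linen", modifier "canyon".
Putting it together: [[[marsh cedar] [[quarry [canyon linen]] lantern]] fisher].

[[[marsh cedar] [[quarry [canyon linen]] lantern]] fisher]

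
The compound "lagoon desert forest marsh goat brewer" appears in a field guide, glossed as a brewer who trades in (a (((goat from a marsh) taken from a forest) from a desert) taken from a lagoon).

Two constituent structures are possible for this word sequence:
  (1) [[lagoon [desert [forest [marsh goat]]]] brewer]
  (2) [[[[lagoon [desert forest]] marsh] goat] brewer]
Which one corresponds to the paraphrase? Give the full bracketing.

The paraphrase's head is the "brewer" part ("brewer"); its modifier is "lagoon desert forest marsh goat".
That top-level split, carried through the inner groups, gives [[lagoon [desert [forest [marsh goat]]]] brewer].

[[lagoon [desert [forest [marsh goat]]]] brewer]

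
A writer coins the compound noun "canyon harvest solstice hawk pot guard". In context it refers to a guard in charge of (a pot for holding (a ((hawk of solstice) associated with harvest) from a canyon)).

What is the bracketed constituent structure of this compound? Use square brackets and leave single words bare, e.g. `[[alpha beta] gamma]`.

[[[canyon [harvest [solstice hawk]]] pot] guard]

At the top level: head "guard"; modifier "canyon harvest solstice hawk pot".
"canyon harvest solstice hawk pot" → head "pot", modifier "canyon harvest solstice hawk".
"canyon harvest solstice hawk" → head "hawk" (specifically "harvest solstice hawk"), modifier "canyon".
"harvest solstice hawk" → head "hawk" (specifically "solstice hawk"), modifier "harvest".
"solstice hawk" → head "hawk", modifier "solstice".
So the structure is [[[canyon [harvest [solstice hawk]]] pot] guard].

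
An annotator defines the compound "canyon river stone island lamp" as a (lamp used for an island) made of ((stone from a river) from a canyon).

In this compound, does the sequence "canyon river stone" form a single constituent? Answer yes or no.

The paraphrase groups the words so that "canyon river stone" is one unit: it corresponds to a single parenthesized sub-phrase.
The full structure is [[canyon [river stone]] [island lamp]], in which [canyon river stone] is a constituent.

yes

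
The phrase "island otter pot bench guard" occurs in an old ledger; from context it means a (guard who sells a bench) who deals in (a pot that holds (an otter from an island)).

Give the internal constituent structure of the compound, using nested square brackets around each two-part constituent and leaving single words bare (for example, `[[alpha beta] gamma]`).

The outermost head in the paraphrase is "guard" (specifically "bench guard"), modified by "island otter pot".
Within "island otter pot", the head is "pot" and the modifier is "island otter".
Within "island otter", the head is "otter" and the modifier is "island".
Within "bench guard", the head is "guard" and the modifier is "bench".
Assembled: [[[island otter] pot] [bench guard]].

[[[island otter] pot] [bench guard]]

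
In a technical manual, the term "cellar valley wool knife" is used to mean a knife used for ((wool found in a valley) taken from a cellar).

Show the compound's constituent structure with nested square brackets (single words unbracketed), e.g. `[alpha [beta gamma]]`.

[[cellar [valley wool]] knife]

The outermost head in the paraphrase is "knife", modified by "cellar valley wool".
Within "cellar valley wool", the head is "wool" (specifically "valley wool") and the modifier is "cellar".
Within "valley wool", the head is "wool" and the modifier is "valley".
Assembled: [[cellar [valley wool]] knife].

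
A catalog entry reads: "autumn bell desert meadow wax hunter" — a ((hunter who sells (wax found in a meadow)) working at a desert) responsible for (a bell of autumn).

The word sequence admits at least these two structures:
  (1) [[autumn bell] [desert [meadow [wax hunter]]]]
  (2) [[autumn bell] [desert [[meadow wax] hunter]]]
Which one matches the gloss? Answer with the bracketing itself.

The paraphrase's head is the "hunter" part ("desert meadow wax hunter"); its modifier is "autumn bell".
That top-level split, carried through the inner groups, gives [[autumn bell] [desert [[meadow wax] hunter]]].

[[autumn bell] [desert [[meadow wax] hunter]]]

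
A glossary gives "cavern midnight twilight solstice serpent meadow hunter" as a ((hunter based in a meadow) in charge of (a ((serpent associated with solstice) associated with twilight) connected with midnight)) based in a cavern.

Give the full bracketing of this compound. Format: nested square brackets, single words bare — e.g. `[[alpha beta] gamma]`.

Overall it is a kind of hunter (specifically "midnight twilight solstice serpent meadow hunter"); the modifier is "cavern".
Within "midnight twilight solstice serpent meadow hunter", the head is "hunter" (specifically "meadow hunter") and the modifier is "midnight twilight solstice serpent".
Within "midnight twilight solstice serpent", the head is "serpent" (specifically "twilight solstice serpent") and the modifier is "midnight".
Within "twilight solstice serpent", the head is "serpent" (specifically "solstice serpent") and the modifier is "twilight".
Within "solstice serpent", the head is "serpent" and the modifier is "solstice".
Within "meadow hunter", the head is "hunter" and the modifier is "meadow".
Putting it together: [cavern [[midnight [twilight [solstice serpent]]] [meadow hunter]]].

[cavern [[midnight [twilight [solstice serpent]]] [meadow hunter]]]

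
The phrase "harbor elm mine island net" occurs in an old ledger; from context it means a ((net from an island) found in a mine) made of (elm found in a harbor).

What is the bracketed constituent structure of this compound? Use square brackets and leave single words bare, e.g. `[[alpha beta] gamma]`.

[[harbor elm] [mine [island net]]]

The outermost head in the paraphrase is "net" (specifically "mine island net"), modified by "harbor elm".
"harbor elm" → head "elm", modifier "harbor".
"mine island net" → head "net" (specifically "island net"), modifier "mine".
"island net" → head "net", modifier "island".
Assembled: [[harbor elm] [mine [island net]]].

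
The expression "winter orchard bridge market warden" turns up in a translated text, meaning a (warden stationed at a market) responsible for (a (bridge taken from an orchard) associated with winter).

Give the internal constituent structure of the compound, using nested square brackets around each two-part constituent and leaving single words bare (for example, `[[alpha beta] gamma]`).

[[winter [orchard bridge]] [market warden]]

The outermost head in the paraphrase is "warden" (specifically "market warden"), modified by "winter orchard bridge".
Within "winter orchard bridge", the head is "bridge" (specifically "orchard bridge") and the modifier is "winter".
Within "orchard bridge", the head is "bridge" and the modifier is "orchard".
Within "market warden", the head is "warden" and the modifier is "market".
Putting it together: [[winter [orchard bridge]] [market warden]].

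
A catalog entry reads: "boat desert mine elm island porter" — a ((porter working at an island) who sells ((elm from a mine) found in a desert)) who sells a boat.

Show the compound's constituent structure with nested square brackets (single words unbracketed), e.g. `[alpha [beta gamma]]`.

The outermost head in the paraphrase is "porter" (specifically "desert mine elm island porter"), modified by "boat".
Inside "desert mine elm island porter": head "porter" (specifically "island porter"), modifier "desert mine elm".
Inside "desert mine elm": head "elm" (specifically "mine elm"), modifier "desert".
Inside "mine elm": head "elm", modifier "mine".
Inside "island porter": head "porter", modifier "island".
So the structure is [boat [[desert [mine elm]] [island porter]]].

[boat [[desert [mine elm]] [island porter]]]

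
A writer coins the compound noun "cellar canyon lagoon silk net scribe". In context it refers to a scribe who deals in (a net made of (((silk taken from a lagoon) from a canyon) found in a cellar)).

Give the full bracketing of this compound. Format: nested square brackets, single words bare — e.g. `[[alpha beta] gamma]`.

At the top level: head "scribe"; modifier "cellar canyon lagoon silk net".
Within "cellar canyon lagoon silk net", the head is "net" and the modifier is "cellar canyon lagoon silk".
Within "cellar canyon lagoon silk", the head is "silk" (specifically "canyon lagoon silk") and the modifier is "cellar".
Within "canyon lagoon silk", the head is "silk" (specifically "lagoon silk") and the modifier is "canyon".
Within "lagoon silk", the head is "silk" and the modifier is "lagoon".
Putting it together: [[[cellar [canyon [lagoon silk]]] net] scribe].

[[[cellar [canyon [lagoon silk]]] net] scribe]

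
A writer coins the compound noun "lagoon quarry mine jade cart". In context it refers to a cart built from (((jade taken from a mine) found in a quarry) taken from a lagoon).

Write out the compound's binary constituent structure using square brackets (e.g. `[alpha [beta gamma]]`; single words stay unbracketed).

[[lagoon [quarry [mine jade]]] cart]

The outermost head in the paraphrase is "cart", modified by "lagoon quarry mine jade".
Within "lagoon quarry mine jade", the head is "jade" (specifically "quarry mine jade") and the modifier is "lagoon".
Within "quarry mine jade", the head is "jade" (specifically "mine jade") and the modifier is "quarry".
Within "mine jade", the head is "jade" and the modifier is "mine".
Putting it together: [[lagoon [quarry [mine jade]]] cart].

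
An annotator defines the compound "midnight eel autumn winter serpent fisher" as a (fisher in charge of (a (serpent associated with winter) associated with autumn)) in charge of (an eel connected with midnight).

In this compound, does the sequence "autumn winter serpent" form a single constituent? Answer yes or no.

The paraphrase groups the words so that "autumn winter serpent" is one unit: it corresponds to a single parenthesized sub-phrase.
The full structure is [[midnight eel] [[autumn [winter serpent]] fisher]], in which [autumn winter serpent] is a constituent.

yes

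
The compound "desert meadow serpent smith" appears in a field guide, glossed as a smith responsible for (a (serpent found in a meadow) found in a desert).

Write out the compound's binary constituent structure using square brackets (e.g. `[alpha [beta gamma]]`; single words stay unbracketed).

[[desert [meadow serpent]] smith]

The outermost head in the paraphrase is "smith", modified by "desert meadow serpent".
Within "desert meadow serpent", the head is "serpent" (specifically "meadow serpent") and the modifier is "desert".
Within "meadow serpent", the head is "serpent" and the modifier is "meadow".
Putting it together: [[desert [meadow serpent]] smith].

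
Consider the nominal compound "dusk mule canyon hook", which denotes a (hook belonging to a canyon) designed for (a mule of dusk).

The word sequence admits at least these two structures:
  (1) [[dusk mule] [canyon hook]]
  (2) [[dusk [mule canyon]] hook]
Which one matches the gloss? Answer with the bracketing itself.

The paraphrase's head is the "hook" part ("canyon hook"); its modifier is "dusk mule".
That top-level split, carried through the inner groups, gives [[dusk mule] [canyon hook]].

[[dusk mule] [canyon hook]]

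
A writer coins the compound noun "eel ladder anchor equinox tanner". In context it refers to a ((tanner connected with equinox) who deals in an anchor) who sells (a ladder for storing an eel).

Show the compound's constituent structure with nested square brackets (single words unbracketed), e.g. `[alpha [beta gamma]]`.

[[eel ladder] [anchor [equinox tanner]]]

Overall it is a kind of tanner (specifically "anchor equinox tanner"); the modifier is "eel ladder".
Inside "eel ladder": head "ladder", modifier "eel".
Inside "anchor equinox tanner": head "tanner" (specifically "equinox tanner"), modifier "anchor".
Inside "equinox tanner": head "tanner", modifier "equinox".
Assembled: [[eel ladder] [anchor [equinox tanner]]].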